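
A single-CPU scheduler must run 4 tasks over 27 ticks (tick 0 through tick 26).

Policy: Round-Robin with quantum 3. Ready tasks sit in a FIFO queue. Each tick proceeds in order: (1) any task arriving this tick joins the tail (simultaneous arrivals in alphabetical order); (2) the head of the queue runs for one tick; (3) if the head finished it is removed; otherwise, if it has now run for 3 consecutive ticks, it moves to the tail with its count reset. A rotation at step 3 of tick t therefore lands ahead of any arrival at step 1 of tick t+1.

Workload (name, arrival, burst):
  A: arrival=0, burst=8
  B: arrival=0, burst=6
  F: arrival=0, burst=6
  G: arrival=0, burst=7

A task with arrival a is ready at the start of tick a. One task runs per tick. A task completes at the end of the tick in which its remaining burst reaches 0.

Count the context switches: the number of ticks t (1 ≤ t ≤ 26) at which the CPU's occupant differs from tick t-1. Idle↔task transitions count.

context switches = 9

t=0: queue=[A,B,F,G] q_used=0 → run A
t=1: queue=[A,B,F,G] q_used=1 → run A
t=2: queue=[A,B,F,G] q_used=2 → run A
t=3: queue=[B,F,G,A] q_used=0 → run B
t=4: queue=[B,F,G,A] q_used=1 → run B
t=5: queue=[B,F,G,A] q_used=2 → run B
t=6: queue=[F,G,A,B] q_used=0 → run F
t=7: queue=[F,G,A,B] q_used=1 → run F
t=8: queue=[F,G,A,B] q_used=2 → run F
t=9: queue=[G,A,B,F] q_used=0 → run G
t=10: queue=[G,A,B,F] q_used=1 → run G
t=11: queue=[G,A,B,F] q_used=2 → run G
t=12: queue=[A,B,F,G] q_used=0 → run A
t=13: queue=[A,B,F,G] q_used=1 → run A
t=14: queue=[A,B,F,G] q_used=2 → run A
t=15: queue=[B,F,G,A] q_used=0 → run B
t=16: queue=[B,F,G,A] q_used=1 → run B
t=17: queue=[B,F,G,A] q_used=2 → run B
t=18: queue=[F,G,A] q_used=0 → run F
t=19: queue=[F,G,A] q_used=1 → run F
t=20: queue=[F,G,A] q_used=2 → run F
t=21: queue=[G,A] q_used=0 → run G
t=22: queue=[G,A] q_used=1 → run G
t=23: queue=[G,A] q_used=2 → run G
t=24: queue=[A,G] q_used=0 → run A
t=25: queue=[A,G] q_used=1 → run A
t=26: queue=[G] q_used=0 → run G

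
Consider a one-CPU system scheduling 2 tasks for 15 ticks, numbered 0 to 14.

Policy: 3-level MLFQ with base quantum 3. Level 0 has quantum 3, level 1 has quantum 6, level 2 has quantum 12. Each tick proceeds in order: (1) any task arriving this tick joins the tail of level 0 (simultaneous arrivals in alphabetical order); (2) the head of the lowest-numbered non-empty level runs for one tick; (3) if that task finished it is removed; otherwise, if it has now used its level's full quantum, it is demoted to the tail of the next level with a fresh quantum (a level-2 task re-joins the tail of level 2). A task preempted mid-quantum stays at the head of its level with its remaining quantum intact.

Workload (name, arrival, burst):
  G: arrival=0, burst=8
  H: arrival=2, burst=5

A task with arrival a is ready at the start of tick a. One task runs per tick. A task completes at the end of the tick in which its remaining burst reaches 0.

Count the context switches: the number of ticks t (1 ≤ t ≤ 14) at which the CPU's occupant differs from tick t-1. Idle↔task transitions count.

t=0: L0/L1/L2 = G/-/- → run G
t=1: L0/L1/L2 = G/-/- → run G
t=2: L0/L1/L2 = GH/-/- → run G
t=3: L0/L1/L2 = H/G/- → run H
t=4: L0/L1/L2 = H/G/- → run H
t=5: L0/L1/L2 = H/G/- → run H
t=6: L0/L1/L2 = -/GH/- → run G
t=7: L0/L1/L2 = -/GH/- → run G
t=8: L0/L1/L2 = -/GH/- → run G
t=9: L0/L1/L2 = -/GH/- → run G
t=10: L0/L1/L2 = -/GH/- → run G
t=11: L0/L1/L2 = -/H/- → run H
t=12: L0/L1/L2 = -/H/- → run H
t=13: (idle)
t=14: (idle)

context switches = 4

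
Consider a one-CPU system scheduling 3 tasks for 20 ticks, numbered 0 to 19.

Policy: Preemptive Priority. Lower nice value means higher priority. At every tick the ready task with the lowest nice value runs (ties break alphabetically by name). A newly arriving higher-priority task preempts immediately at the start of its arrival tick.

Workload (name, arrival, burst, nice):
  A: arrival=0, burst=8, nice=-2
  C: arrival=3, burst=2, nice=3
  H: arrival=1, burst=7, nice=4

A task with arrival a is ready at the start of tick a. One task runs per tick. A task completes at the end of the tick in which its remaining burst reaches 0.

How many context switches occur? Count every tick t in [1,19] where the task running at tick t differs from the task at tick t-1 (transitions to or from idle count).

context switches = 3

t=0: ready={A} → run A
t=1: ready={A,H} → run A
t=2: ready={A,H} → run A
t=3: ready={A,C,H} → run A
t=4: ready={A,C,H} → run A
t=5: ready={A,C,H} → run A
t=6: ready={A,C,H} → run A
t=7: ready={A,C,H} → run A
t=8: ready={C,H} → run C
t=9: ready={C,H} → run C
t=10: ready={H} → run H
t=11: ready={H} → run H
t=12: ready={H} → run H
t=13: ready={H} → run H
t=14: ready={H} → run H
t=15: ready={H} → run H
t=16: ready={H} → run H
t=17: (idle)
t=18: (idle)
t=19: (idle)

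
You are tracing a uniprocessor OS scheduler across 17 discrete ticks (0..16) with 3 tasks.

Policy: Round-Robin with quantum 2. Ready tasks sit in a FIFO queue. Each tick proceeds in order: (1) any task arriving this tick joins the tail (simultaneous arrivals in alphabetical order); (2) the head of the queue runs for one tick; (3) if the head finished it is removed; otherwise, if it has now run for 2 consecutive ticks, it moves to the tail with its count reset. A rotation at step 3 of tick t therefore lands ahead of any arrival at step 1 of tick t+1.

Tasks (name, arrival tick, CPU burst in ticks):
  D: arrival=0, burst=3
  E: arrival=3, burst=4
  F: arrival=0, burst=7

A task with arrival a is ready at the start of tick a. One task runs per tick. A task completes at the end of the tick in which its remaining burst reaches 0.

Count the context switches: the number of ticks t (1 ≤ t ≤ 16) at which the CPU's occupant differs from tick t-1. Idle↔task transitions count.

context switches = 7

t=0: queue=[D,F] q_used=0 → run D
t=1: queue=[D,F] q_used=1 → run D
t=2: queue=[F,D] q_used=0 → run F
t=3: queue=[F,D,E] q_used=1 → run F
t=4: queue=[D,E,F] q_used=0 → run D
t=5: queue=[E,F] q_used=0 → run E
t=6: queue=[E,F] q_used=1 → run E
t=7: queue=[F,E] q_used=0 → run F
t=8: queue=[F,E] q_used=1 → run F
t=9: queue=[E,F] q_used=0 → run E
t=10: queue=[E,F] q_used=1 → run E
t=11: queue=[F] q_used=0 → run F
t=12: queue=[F] q_used=1 → run F
t=13: queue=[F] q_used=0 → run F
t=14: (idle)
t=15: (idle)
t=16: (idle)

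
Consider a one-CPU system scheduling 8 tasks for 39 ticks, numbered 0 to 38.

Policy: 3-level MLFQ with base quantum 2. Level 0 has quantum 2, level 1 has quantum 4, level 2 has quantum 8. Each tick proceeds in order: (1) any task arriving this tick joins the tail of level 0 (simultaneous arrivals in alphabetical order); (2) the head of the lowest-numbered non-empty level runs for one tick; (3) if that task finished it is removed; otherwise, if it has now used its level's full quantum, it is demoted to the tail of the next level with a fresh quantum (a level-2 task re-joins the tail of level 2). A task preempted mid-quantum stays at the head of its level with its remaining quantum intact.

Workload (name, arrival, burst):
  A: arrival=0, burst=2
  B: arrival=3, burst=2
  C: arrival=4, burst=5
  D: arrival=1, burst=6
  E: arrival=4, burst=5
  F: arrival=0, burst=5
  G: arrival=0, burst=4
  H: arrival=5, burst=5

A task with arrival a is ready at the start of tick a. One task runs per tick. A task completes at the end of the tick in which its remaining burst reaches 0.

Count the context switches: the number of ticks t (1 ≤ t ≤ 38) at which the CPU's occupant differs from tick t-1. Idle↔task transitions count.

context switches = 14

t=0: L0/L1/L2 = AFG/-/- → run A
t=1: L0/L1/L2 = AFGD/-/- → run A
t=2: L0/L1/L2 = FGD/-/- → run F
t=3: L0/L1/L2 = FGDB/-/- → run F
t=4: L0/L1/L2 = GDBCE/F/- → run G
t=5: L0/L1/L2 = GDBCEH/F/- → run G
t=6: L0/L1/L2 = DBCEH/FG/- → run D
t=7: L0/L1/L2 = DBCEH/FG/- → run D
t=8: L0/L1/L2 = BCEH/FGD/- → run B
t=9: L0/L1/L2 = BCEH/FGD/- → run B
t=10: L0/L1/L2 = CEH/FGD/- → run C
t=11: L0/L1/L2 = CEH/FGD/- → run C
t=12: L0/L1/L2 = EH/FGDC/- → run E
t=13: L0/L1/L2 = EH/FGDC/- → run E
t=14: L0/L1/L2 = H/FGDCE/- → run H
t=15: L0/L1/L2 = H/FGDCE/- → run H
t=16: L0/L1/L2 = -/FGDCEH/- → run F
t=17: L0/L1/L2 = -/FGDCEH/- → run F
t=18: L0/L1/L2 = -/FGDCEH/- → run F
t=19: L0/L1/L2 = -/GDCEH/- → run G
t=20: L0/L1/L2 = -/GDCEH/- → run G
t=21: L0/L1/L2 = -/DCEH/- → run D
t=22: L0/L1/L2 = -/DCEH/- → run D
t=23: L0/L1/L2 = -/DCEH/- → run D
t=24: L0/L1/L2 = -/DCEH/- → run D
t=25: L0/L1/L2 = -/CEH/- → run C
t=26: L0/L1/L2 = -/CEH/- → run C
t=27: L0/L1/L2 = -/CEH/- → run C
t=28: L0/L1/L2 = -/EH/- → run E
t=29: L0/L1/L2 = -/EH/- → run E
t=30: L0/L1/L2 = -/EH/- → run E
t=31: L0/L1/L2 = -/H/- → run H
t=32: L0/L1/L2 = -/H/- → run H
t=33: L0/L1/L2 = -/H/- → run H
t=34: (idle)
t=35: (idle)
t=36: (idle)
t=37: (idle)
t=38: (idle)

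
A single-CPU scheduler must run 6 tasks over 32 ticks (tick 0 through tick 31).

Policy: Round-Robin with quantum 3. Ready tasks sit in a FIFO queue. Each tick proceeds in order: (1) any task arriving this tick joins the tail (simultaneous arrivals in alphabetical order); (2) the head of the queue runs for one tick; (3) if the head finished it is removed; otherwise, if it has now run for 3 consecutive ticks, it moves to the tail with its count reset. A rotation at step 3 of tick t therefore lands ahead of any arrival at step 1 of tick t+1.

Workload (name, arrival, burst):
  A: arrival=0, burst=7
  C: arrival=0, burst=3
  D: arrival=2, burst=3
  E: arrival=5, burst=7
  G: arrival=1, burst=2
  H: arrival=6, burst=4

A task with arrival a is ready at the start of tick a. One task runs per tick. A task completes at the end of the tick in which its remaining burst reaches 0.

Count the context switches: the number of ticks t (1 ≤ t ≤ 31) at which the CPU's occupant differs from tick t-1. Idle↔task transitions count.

t=0: queue=[A,C] q_used=0 → run A
t=1: queue=[A,C,G] q_used=1 → run A
t=2: queue=[A,C,G,D] q_used=2 → run A
t=3: queue=[C,G,D,A] q_used=0 → run C
t=4: queue=[C,G,D,A] q_used=1 → run C
t=5: queue=[C,G,D,A,E] q_used=2 → run C
t=6: queue=[G,D,A,E,H] q_used=0 → run G
t=7: queue=[G,D,A,E,H] q_used=1 → run G
t=8: queue=[D,A,E,H] q_used=0 → run D
t=9: queue=[D,A,E,H] q_used=1 → run D
t=10: queue=[D,A,E,H] q_used=2 → run D
t=11: queue=[A,E,H] q_used=0 → run A
t=12: queue=[A,E,H] q_used=1 → run A
t=13: queue=[A,E,H] q_used=2 → run A
t=14: queue=[E,H,A] q_used=0 → run E
t=15: queue=[E,H,A] q_used=1 → run E
t=16: queue=[E,H,A] q_used=2 → run E
t=17: queue=[H,A,E] q_used=0 → run H
t=18: queue=[H,A,E] q_used=1 → run H
t=19: queue=[H,A,E] q_used=2 → run H
t=20: queue=[A,E,H] q_used=0 → run A
t=21: queue=[E,H] q_used=0 → run E
t=22: queue=[E,H] q_used=1 → run E
t=23: queue=[E,H] q_used=2 → run E
t=24: queue=[H,E] q_used=0 → run H
t=25: queue=[E] q_used=0 → run E
t=26: (idle)
t=27: (idle)
t=28: (idle)
t=29: (idle)
t=30: (idle)
t=31: (idle)

context switches = 11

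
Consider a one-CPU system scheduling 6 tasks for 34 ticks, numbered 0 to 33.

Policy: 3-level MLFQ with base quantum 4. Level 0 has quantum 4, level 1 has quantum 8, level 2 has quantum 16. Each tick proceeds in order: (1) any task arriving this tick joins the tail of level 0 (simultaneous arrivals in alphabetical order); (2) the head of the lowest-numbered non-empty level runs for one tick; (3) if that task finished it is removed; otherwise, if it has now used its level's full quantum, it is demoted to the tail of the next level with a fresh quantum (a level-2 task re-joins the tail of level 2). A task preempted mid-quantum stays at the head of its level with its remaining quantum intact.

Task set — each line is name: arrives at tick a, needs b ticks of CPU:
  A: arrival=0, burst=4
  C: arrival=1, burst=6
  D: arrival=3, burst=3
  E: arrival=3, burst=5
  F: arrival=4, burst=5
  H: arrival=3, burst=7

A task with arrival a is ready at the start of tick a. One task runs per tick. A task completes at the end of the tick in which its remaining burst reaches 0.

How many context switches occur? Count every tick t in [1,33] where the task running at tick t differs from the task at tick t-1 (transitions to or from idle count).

context switches = 10

t=0: L0/L1/L2 = A/-/- → run A
t=1: L0/L1/L2 = AC/-/- → run A
t=2: L0/L1/L2 = AC/-/- → run A
t=3: L0/L1/L2 = ACDEH/-/- → run A
t=4: L0/L1/L2 = CDEHF/-/- → run C
t=5: L0/L1/L2 = CDEHF/-/- → run C
t=6: L0/L1/L2 = CDEHF/-/- → run C
t=7: L0/L1/L2 = CDEHF/-/- → run C
t=8: L0/L1/L2 = DEHF/C/- → run D
t=9: L0/L1/L2 = DEHF/C/- → run D
t=10: L0/L1/L2 = DEHF/C/- → run D
t=11: L0/L1/L2 = EHF/C/- → run E
t=12: L0/L1/L2 = EHF/C/- → run E
t=13: L0/L1/L2 = EHF/C/- → run E
t=14: L0/L1/L2 = EHF/C/- → run E
t=15: L0/L1/L2 = HF/CE/- → run H
t=16: L0/L1/L2 = HF/CE/- → run H
t=17: L0/L1/L2 = HF/CE/- → run H
t=18: L0/L1/L2 = HF/CE/- → run H
t=19: L0/L1/L2 = F/CEH/- → run F
t=20: L0/L1/L2 = F/CEH/- → run F
t=21: L0/L1/L2 = F/CEH/- → run F
t=22: L0/L1/L2 = F/CEH/- → run F
t=23: L0/L1/L2 = -/CEHF/- → run C
t=24: L0/L1/L2 = -/CEHF/- → run C
t=25: L0/L1/L2 = -/EHF/- → run E
t=26: L0/L1/L2 = -/HF/- → run H
t=27: L0/L1/L2 = -/HF/- → run H
t=28: L0/L1/L2 = -/HF/- → run H
t=29: L0/L1/L2 = -/F/- → run F
t=30: (idle)
t=31: (idle)
t=32: (idle)
t=33: (idle)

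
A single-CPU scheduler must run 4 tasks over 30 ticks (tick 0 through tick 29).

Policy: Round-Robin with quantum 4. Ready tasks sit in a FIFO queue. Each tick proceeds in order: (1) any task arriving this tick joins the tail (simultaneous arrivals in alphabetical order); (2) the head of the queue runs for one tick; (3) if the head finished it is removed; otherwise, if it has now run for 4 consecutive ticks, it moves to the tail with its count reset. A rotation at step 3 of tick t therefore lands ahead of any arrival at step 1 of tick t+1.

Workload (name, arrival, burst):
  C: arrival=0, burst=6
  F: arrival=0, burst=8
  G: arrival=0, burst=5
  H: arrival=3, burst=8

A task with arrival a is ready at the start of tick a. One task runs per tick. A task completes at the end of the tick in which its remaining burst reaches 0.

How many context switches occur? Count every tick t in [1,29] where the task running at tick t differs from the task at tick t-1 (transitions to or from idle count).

t=0: queue=[C,F,G] q_used=0 → run C
t=1: queue=[C,F,G] q_used=1 → run C
t=2: queue=[C,F,G] q_used=2 → run C
t=3: queue=[C,F,G,H] q_used=3 → run C
t=4: queue=[F,G,H,C] q_used=0 → run F
t=5: queue=[F,G,H,C] q_used=1 → run F
t=6: queue=[F,G,H,C] q_used=2 → run F
t=7: queue=[F,G,H,C] q_used=3 → run F
t=8: queue=[G,H,C,F] q_used=0 → run G
t=9: queue=[G,H,C,F] q_used=1 → run G
t=10: queue=[G,H,C,F] q_used=2 → run G
t=11: queue=[G,H,C,F] q_used=3 → run G
t=12: queue=[H,C,F,G] q_used=0 → run H
t=13: queue=[H,C,F,G] q_used=1 → run H
t=14: queue=[H,C,F,G] q_used=2 → run H
t=15: queue=[H,C,F,G] q_used=3 → run H
t=16: queue=[C,F,G,H] q_used=0 → run C
t=17: queue=[C,F,G,H] q_used=1 → run C
t=18: queue=[F,G,H] q_used=0 → run F
t=19: queue=[F,G,H] q_used=1 → run F
t=20: queue=[F,G,H] q_used=2 → run F
t=21: queue=[F,G,H] q_used=3 → run F
t=22: queue=[G,H] q_used=0 → run G
t=23: queue=[H] q_used=0 → run H
t=24: queue=[H] q_used=1 → run H
t=25: queue=[H] q_used=2 → run H
t=26: queue=[H] q_used=3 → run H
t=27: (idle)
t=28: (idle)
t=29: (idle)

context switches = 8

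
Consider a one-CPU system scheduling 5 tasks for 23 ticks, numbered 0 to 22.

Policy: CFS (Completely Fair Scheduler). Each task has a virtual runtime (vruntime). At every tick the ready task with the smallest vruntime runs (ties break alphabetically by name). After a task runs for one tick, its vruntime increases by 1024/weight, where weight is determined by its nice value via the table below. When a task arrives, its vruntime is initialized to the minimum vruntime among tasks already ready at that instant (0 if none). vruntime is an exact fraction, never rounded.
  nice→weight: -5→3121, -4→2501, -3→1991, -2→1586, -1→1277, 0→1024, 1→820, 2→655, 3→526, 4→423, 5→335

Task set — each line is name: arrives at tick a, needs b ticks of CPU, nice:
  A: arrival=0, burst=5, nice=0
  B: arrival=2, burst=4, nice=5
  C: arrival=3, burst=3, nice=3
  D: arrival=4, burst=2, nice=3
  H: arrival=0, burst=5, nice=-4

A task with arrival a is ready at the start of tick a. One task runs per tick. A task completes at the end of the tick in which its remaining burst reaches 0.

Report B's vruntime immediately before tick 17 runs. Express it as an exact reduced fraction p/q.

t=0: vr[A=0 H=0] → run A
t=1: vr[A=1 H=0] → run H
t=2: vr[A=1 B=1024/2501 H=1024/2501] → run B
t=3: vr[A=1 B=2904064/837835 C=1024/2501 H=1024/2501] → run C
t=4: vr[A=1 B=2904064/837835 C=1549824/657763 D=1024/2501 H=1024/2501] → run D
t=5: vr[A=1 B=2904064/837835 C=1549824/657763 D=1549824/657763 H=1024/2501] → run H
t=6: vr[A=1 B=2904064/837835 C=1549824/657763 D=1549824/657763 H=2048/2501] → run H
t=7: vr[A=1 B=2904064/837835 C=1549824/657763 D=1549824/657763 H=3072/2501] → run A
t=8: vr[A=2 B=2904064/837835 C=1549824/657763 D=1549824/657763 H=3072/2501] → run H
t=9: vr[A=2 B=2904064/837835 C=1549824/657763 D=1549824/657763 H=4096/2501] → run H
t=10: vr[A=2 B=2904064/837835 C=1549824/657763 D=1549824/657763] → run A
t=11: vr[A=3 B=2904064/837835 C=1549824/657763 D=1549824/657763] → run C
t=12: vr[A=3 B=2904064/837835 C=2830336/657763 D=1549824/657763] → run D
t=13: vr[A=3 B=2904064/837835 C=2830336/657763] → run A
t=14: vr[A=4 B=2904064/837835 C=2830336/657763] → run B
t=15: vr[A=4 B=5465088/837835 C=2830336/657763] → run A
t=16: vr[B=5465088/837835 C=2830336/657763] → run C
t=17: vr[B=5465088/837835] → run B
t=18: vr[B=8026112/837835] → run B
t=19: (idle)
t=20: (idle)
t=21: (idle)
t=22: (idle)

vruntime(B, start of tick 17) = 5465088/837835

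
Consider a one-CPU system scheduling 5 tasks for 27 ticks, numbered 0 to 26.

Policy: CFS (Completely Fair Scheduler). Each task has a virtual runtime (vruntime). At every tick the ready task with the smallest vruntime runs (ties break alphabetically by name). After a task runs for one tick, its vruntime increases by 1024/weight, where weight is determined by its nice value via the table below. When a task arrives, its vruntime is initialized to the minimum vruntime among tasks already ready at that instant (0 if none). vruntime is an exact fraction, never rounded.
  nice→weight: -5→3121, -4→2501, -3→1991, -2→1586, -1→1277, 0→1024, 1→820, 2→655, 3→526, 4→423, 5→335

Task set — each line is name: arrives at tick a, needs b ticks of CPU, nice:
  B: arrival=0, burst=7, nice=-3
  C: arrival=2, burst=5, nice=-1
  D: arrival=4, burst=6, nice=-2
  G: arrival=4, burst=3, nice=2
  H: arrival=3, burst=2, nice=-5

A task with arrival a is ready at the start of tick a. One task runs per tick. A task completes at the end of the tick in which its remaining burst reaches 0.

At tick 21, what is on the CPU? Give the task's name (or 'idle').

t=0: vr[B=0] → run B
t=1: vr[B=1024/1991] → run B
t=2: vr[B=2048/1991 C=2048/1991] → run B
t=3: vr[B=3072/1991 C=2048/1991 H=2048/1991] → run C
t=4: vr[B=3072/1991 C=4654080/2542507 D=2048/1991 G=2048/1991 H=2048/1991] → run D
t=5: vr[B=3072/1991 C=4654080/2542507 D=2643456/1578863 G=2048/1991 H=2048/1991] → run G
t=6: vr[B=3072/1991 C=4654080/2542507 D=2643456/1578863 G=3380224/1304105 H=2048/1991] → run H
t=7: vr[B=3072/1991 C=4654080/2542507 D=2643456/1578863 G=3380224/1304105 H=8430592/6213911] → run H
t=8: vr[B=3072/1991 C=4654080/2542507 D=2643456/1578863 G=3380224/1304105] → run B
t=9: vr[B=4096/1991 C=4654080/2542507 D=2643456/1578863 G=3380224/1304105] → run D
t=10: vr[B=4096/1991 C=4654080/2542507 D=3662848/1578863 G=3380224/1304105] → run C
t=11: vr[B=4096/1991 C=6692864/2542507 D=3662848/1578863 G=3380224/1304105] → run B
t=12: vr[B=5120/1991 C=6692864/2542507 D=3662848/1578863 G=3380224/1304105] → run D
t=13: vr[B=5120/1991 C=6692864/2542507 D=4682240/1578863 G=3380224/1304105] → run B
t=14: vr[B=6144/1991 C=6692864/2542507 D=4682240/1578863 G=3380224/1304105] → run G
t=15: vr[B=6144/1991 C=6692864/2542507 D=4682240/1578863 G=5419008/1304105] → run C
t=16: vr[B=6144/1991 C=8731648/2542507 D=4682240/1578863 G=5419008/1304105] → run D
t=17: vr[B=6144/1991 C=8731648/2542507 D=5701632/1578863 G=5419008/1304105] → run B
t=18: vr[C=8731648/2542507 D=5701632/1578863 G=5419008/1304105] → run C
t=19: vr[C=10770432/2542507 D=5701632/1578863 G=5419008/1304105] → run D
t=20: vr[C=10770432/2542507 D=6721024/1578863 G=5419008/1304105] → run G
t=21: vr[C=10770432/2542507 D=6721024/1578863] → run C
t=22: vr[D=6721024/1578863] → run D
t=23: (idle)
t=24: (idle)
t=25: (idle)
t=26: (idle)

running at tick 21 = C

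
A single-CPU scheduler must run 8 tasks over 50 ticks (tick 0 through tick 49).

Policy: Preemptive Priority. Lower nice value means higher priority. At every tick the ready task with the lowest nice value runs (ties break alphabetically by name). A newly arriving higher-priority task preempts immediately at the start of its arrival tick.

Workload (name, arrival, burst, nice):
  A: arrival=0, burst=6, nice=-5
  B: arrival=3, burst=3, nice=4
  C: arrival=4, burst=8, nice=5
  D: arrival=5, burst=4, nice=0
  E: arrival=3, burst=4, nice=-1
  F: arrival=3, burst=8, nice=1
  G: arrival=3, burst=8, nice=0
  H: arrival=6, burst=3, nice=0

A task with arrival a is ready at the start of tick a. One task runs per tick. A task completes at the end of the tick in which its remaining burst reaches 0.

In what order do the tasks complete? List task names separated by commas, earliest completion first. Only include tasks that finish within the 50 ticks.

t=0: ready={A} → run A
t=1: ready={A} → run A
t=2: ready={A} → run A
t=3: ready={A,B,E,F,G} → run A
t=4: ready={A,B,C,E,F,G} → run A
t=5: ready={A,B,C,D,E,F,G} → run A
t=6: ready={B,C,D,E,F,G,H} → run E
t=7: ready={B,C,D,E,F,G,H} → run E
t=8: ready={B,C,D,E,F,G,H} → run E
t=9: ready={B,C,D,E,F,G,H} → run E
t=10: ready={B,C,D,F,G,H} → run D
t=11: ready={B,C,D,F,G,H} → run D
t=12: ready={B,C,D,F,G,H} → run D
t=13: ready={B,C,D,F,G,H} → run D
t=14: ready={B,C,F,G,H} → run G
t=15: ready={B,C,F,G,H} → run G
t=16: ready={B,C,F,G,H} → run G
t=17: ready={B,C,F,G,H} → run G
t=18: ready={B,C,F,G,H} → run G
t=19: ready={B,C,F,G,H} → run G
t=20: ready={B,C,F,G,H} → run G
t=21: ready={B,C,F,G,H} → run G
t=22: ready={B,C,F,H} → run H
t=23: ready={B,C,F,H} → run H
t=24: ready={B,C,F,H} → run H
t=25: ready={B,C,F} → run F
t=26: ready={B,C,F} → run F
t=27: ready={B,C,F} → run F
t=28: ready={B,C,F} → run F
t=29: ready={B,C,F} → run F
t=30: ready={B,C,F} → run F
t=31: ready={B,C,F} → run F
t=32: ready={B,C,F} → run F
t=33: ready={B,C} → run B
t=34: ready={B,C} → run B
t=35: ready={B,C} → run B
t=36: ready={C} → run C
t=37: ready={C} → run C
t=38: ready={C} → run C
t=39: ready={C} → run C
t=40: ready={C} → run C
t=41: ready={C} → run C
t=42: ready={C} → run C
t=43: ready={C} → run C
t=44: (idle)
t=45: (idle)
t=46: (idle)
t=47: (idle)
t=48: (idle)
t=49: (idle)

completion order = A, E, D, G, H, F, B, C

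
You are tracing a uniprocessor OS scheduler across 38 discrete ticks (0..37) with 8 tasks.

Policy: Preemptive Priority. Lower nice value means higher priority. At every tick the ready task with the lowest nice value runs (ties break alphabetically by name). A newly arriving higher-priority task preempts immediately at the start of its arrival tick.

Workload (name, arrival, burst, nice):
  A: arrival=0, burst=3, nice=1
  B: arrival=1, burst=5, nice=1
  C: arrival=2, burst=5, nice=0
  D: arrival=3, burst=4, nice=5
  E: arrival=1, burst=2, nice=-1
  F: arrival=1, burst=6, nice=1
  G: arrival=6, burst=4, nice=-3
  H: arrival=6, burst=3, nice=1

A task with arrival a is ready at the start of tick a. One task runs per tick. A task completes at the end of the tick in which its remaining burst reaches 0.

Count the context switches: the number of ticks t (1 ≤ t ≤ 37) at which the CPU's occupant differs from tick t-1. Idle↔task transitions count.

t=0: ready={A} → run A
t=1: ready={A,B,E,F} → run E
t=2: ready={A,B,C,E,F} → run E
t=3: ready={A,B,C,D,F} → run C
t=4: ready={A,B,C,D,F} → run C
t=5: ready={A,B,C,D,F} → run C
t=6: ready={A,B,C,D,F,G,H} → run G
t=7: ready={A,B,C,D,F,G,H} → run G
t=8: ready={A,B,C,D,F,G,H} → run G
t=9: ready={A,B,C,D,F,G,H} → run G
t=10: ready={A,B,C,D,F,H} → run C
t=11: ready={A,B,C,D,F,H} → run C
t=12: ready={A,B,D,F,H} → run A
t=13: ready={A,B,D,F,H} → run A
t=14: ready={B,D,F,H} → run B
t=15: ready={B,D,F,H} → run B
t=16: ready={B,D,F,H} → run B
t=17: ready={B,D,F,H} → run B
t=18: ready={B,D,F,H} → run B
t=19: ready={D,F,H} → run F
t=20: ready={D,F,H} → run F
t=21: ready={D,F,H} → run F
t=22: ready={D,F,H} → run F
t=23: ready={D,F,H} → run F
t=24: ready={D,F,H} → run F
t=25: ready={D,H} → run H
t=26: ready={D,H} → run H
t=27: ready={D,H} → run H
t=28: ready={D} → run D
t=29: ready={D} → run D
t=30: ready={D} → run D
t=31: ready={D} → run D
t=32: (idle)
t=33: (idle)
t=34: (idle)
t=35: (idle)
t=36: (idle)
t=37: (idle)

context switches = 10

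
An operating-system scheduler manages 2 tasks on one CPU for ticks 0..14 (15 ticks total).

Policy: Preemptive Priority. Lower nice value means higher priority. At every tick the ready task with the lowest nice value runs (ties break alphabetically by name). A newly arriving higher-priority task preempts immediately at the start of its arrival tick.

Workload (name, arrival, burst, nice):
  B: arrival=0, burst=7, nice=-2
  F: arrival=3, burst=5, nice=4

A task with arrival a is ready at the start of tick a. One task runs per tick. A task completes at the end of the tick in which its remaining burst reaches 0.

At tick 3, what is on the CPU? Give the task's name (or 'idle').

running at tick 3 = B

t=0: ready={B} → run B
t=1: ready={B} → run B
t=2: ready={B} → run B
t=3: ready={B,F} → run B
t=4: ready={B,F} → run B
t=5: ready={B,F} → run B
t=6: ready={B,F} → run B
t=7: ready={F} → run F
t=8: ready={F} → run F
t=9: ready={F} → run F
t=10: ready={F} → run F
t=11: ready={F} → run F
t=12: (idle)
t=13: (idle)
t=14: (idle)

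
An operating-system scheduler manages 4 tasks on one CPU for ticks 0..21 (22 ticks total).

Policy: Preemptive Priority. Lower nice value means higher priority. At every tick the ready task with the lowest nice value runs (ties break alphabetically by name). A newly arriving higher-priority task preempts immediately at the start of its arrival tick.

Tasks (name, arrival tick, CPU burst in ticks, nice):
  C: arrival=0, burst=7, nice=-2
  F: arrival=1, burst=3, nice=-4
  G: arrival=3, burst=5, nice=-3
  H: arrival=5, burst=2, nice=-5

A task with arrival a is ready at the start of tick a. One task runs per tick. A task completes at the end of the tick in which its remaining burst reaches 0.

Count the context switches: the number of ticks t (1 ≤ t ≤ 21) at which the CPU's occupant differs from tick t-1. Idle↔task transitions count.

context switches = 6

t=0: ready={C} → run C
t=1: ready={C,F} → run F
t=2: ready={C,F} → run F
t=3: ready={C,F,G} → run F
t=4: ready={C,G} → run G
t=5: ready={C,G,H} → run H
t=6: ready={C,G,H} → run H
t=7: ready={C,G} → run G
t=8: ready={C,G} → run G
t=9: ready={C,G} → run G
t=10: ready={C,G} → run G
t=11: ready={C} → run C
t=12: ready={C} → run C
t=13: ready={C} → run C
t=14: ready={C} → run C
t=15: ready={C} → run C
t=16: ready={C} → run C
t=17: (idle)
t=18: (idle)
t=19: (idle)
t=20: (idle)
t=21: (idle)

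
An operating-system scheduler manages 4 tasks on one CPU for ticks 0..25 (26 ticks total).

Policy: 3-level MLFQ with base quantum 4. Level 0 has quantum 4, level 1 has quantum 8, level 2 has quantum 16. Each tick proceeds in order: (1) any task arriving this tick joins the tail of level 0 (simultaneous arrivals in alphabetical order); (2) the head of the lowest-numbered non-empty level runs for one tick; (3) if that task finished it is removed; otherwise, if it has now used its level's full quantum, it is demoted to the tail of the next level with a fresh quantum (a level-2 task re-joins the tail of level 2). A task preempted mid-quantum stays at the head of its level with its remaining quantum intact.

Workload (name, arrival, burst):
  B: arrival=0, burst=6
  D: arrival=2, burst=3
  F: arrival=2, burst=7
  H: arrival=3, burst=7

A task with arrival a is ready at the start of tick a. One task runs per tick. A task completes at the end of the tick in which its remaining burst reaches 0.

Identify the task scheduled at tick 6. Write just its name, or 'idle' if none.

t=0: L0/L1/L2 = B/-/- → run B
t=1: L0/L1/L2 = B/-/- → run B
t=2: L0/L1/L2 = BDF/-/- → run B
t=3: L0/L1/L2 = BDFH/-/- → run B
t=4: L0/L1/L2 = DFH/B/- → run D
t=5: L0/L1/L2 = DFH/B/- → run D
t=6: L0/L1/L2 = DFH/B/- → run D
t=7: L0/L1/L2 = FH/B/- → run F
t=8: L0/L1/L2 = FH/B/- → run F
t=9: L0/L1/L2 = FH/B/- → run F
t=10: L0/L1/L2 = FH/B/- → run F
t=11: L0/L1/L2 = H/BF/- → run H
t=12: L0/L1/L2 = H/BF/- → run H
t=13: L0/L1/L2 = H/BF/- → run H
t=14: L0/L1/L2 = H/BF/- → run H
t=15: L0/L1/L2 = -/BFH/- → run B
t=16: L0/L1/L2 = -/BFH/- → run B
t=17: L0/L1/L2 = -/FH/- → run F
t=18: L0/L1/L2 = -/FH/- → run F
t=19: L0/L1/L2 = -/FH/- → run F
t=20: L0/L1/L2 = -/H/- → run H
t=21: L0/L1/L2 = -/H/- → run H
t=22: L0/L1/L2 = -/H/- → run H
t=23: (idle)
t=24: (idle)
t=25: (idle)

running at tick 6 = D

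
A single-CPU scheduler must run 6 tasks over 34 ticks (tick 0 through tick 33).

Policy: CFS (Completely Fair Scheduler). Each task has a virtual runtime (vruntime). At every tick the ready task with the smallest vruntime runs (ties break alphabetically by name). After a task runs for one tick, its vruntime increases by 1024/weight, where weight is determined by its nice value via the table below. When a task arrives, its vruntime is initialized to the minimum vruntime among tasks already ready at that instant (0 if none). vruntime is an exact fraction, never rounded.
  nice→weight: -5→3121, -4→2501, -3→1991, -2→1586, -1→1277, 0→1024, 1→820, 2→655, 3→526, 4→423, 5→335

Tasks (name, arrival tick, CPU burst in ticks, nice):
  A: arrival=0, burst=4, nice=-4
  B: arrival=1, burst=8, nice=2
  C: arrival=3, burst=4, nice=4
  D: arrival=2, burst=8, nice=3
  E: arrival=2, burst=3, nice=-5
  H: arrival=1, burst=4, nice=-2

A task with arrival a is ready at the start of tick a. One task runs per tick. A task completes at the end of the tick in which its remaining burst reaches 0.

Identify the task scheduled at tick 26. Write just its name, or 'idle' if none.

t=0: vr[A=0] → run A
t=1: vr[A=1024/2501 B=1024/2501 H=1024/2501] → run A
t=2: vr[A=2048/2501 B=1024/2501 D=1024/2501 E=1024/2501 H=1024/2501] → run B
t=3: vr[A=2048/2501 B=3231744/1638155 C=1024/2501 D=1024/2501 E=1024/2501 H=1024/2501] → run C
t=4: vr[A=2048/2501 B=3231744/1638155 C=2994176/1057923 D=1024/2501 E=1024/2501 H=1024/2501] → run D
t=5: vr[A=2048/2501 B=3231744/1638155 C=2994176/1057923 D=1549824/657763 E=1024/2501 H=1024/2501] → run E
t=6: vr[A=2048/2501 B=3231744/1638155 C=2994176/1057923 D=1549824/657763 E=5756928/7805621 H=1024/2501] → run H
t=7: vr[A=2048/2501 B=3231744/1638155 C=2994176/1057923 D=1549824/657763 E=5756928/7805621 H=34304/32513] → run E
t=8: vr[A=2048/2501 B=3231744/1638155 C=2994176/1057923 D=1549824/657763 E=8317952/7805621 H=34304/32513] → run A
t=9: vr[A=3072/2501 B=3231744/1638155 C=2994176/1057923 D=1549824/657763 E=8317952/7805621 H=34304/32513] → run H
t=10: vr[A=3072/2501 B=3231744/1638155 C=2994176/1057923 D=1549824/657763 E=8317952/7805621 H=55296/32513] → run E
t=11: vr[A=3072/2501 B=3231744/1638155 C=2994176/1057923 D=1549824/657763 H=55296/32513] → run A
t=12: vr[B=3231744/1638155 C=2994176/1057923 D=1549824/657763 H=55296/32513] → run H
t=13: vr[B=3231744/1638155 C=2994176/1057923 D=1549824/657763 H=76288/32513] → run B
t=14: vr[B=5792768/1638155 C=2994176/1057923 D=1549824/657763 H=76288/32513] → run H
t=15: vr[B=5792768/1638155 C=2994176/1057923 D=1549824/657763] → run D
t=16: vr[B=5792768/1638155 C=2994176/1057923 D=2830336/657763] → run C
t=17: vr[B=5792768/1638155 C=5555200/1057923 D=2830336/657763] → run B
t=18: vr[B=8353792/1638155 C=5555200/1057923 D=2830336/657763] → run D
t=19: vr[B=8353792/1638155 C=5555200/1057923 D=4110848/657763] → run B
t=20: vr[B=10914816/1638155 C=5555200/1057923 D=4110848/657763] → run C
t=21: vr[B=10914816/1638155 C=2705408/352641 D=4110848/657763] → run D
t=22: vr[B=10914816/1638155 C=2705408/352641 D=5391360/657763] → run B
t=23: vr[B=2695168/327631 C=2705408/352641 D=5391360/657763] → run C
t=24: vr[B=2695168/327631 D=5391360/657763] → run D
t=25: vr[B=2695168/327631 D=6671872/657763] → run B
t=26: vr[B=16036864/1638155 D=6671872/657763] → run B
t=27: vr[B=18597888/1638155 D=6671872/657763] → run D
t=28: vr[B=18597888/1638155 D=7952384/657763] → run B
t=29: vr[D=7952384/657763] → run D
t=30: vr[D=9232896/657763] → run D
t=31: (idle)
t=32: (idle)
t=33: (idle)

running at tick 26 = B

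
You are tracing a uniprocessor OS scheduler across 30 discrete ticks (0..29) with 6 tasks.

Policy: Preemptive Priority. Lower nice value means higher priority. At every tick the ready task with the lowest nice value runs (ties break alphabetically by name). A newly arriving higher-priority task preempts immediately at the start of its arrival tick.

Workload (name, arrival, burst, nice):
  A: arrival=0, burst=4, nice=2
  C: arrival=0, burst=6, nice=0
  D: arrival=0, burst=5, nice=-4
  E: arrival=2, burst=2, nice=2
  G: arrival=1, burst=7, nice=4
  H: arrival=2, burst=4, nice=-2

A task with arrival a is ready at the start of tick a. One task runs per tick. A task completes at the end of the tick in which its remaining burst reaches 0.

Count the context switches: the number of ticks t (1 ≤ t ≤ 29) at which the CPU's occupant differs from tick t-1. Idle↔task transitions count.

context switches = 6

t=0: ready={A,C,D} → run D
t=1: ready={A,C,D,G} → run D
t=2: ready={A,C,D,E,G,H} → run D
t=3: ready={A,C,D,E,G,H} → run D
t=4: ready={A,C,D,E,G,H} → run D
t=5: ready={A,C,E,G,H} → run H
t=6: ready={A,C,E,G,H} → run H
t=7: ready={A,C,E,G,H} → run H
t=8: ready={A,C,E,G,H} → run H
t=9: ready={A,C,E,G} → run C
t=10: ready={A,C,E,G} → run C
t=11: ready={A,C,E,G} → run C
t=12: ready={A,C,E,G} → run C
t=13: ready={A,C,E,G} → run C
t=14: ready={A,C,E,G} → run C
t=15: ready={A,E,G} → run A
t=16: ready={A,E,G} → run A
t=17: ready={A,E,G} → run A
t=18: ready={A,E,G} → run A
t=19: ready={E,G} → run E
t=20: ready={E,G} → run E
t=21: ready={G} → run G
t=22: ready={G} → run G
t=23: ready={G} → run G
t=24: ready={G} → run G
t=25: ready={G} → run G
t=26: ready={G} → run G
t=27: ready={G} → run G
t=28: (idle)
t=29: (idle)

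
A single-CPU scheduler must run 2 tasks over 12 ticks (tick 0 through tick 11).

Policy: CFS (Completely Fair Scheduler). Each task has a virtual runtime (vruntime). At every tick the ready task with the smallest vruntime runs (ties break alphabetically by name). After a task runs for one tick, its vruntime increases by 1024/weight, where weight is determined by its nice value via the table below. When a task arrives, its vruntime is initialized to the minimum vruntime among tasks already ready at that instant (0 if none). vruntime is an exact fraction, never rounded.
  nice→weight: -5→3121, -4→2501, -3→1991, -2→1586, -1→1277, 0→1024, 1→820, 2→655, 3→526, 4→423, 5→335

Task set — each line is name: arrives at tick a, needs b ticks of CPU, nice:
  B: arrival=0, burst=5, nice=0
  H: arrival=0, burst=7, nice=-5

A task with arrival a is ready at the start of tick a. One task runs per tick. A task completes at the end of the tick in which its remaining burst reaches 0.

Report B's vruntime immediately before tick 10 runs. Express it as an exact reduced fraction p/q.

vruntime(B, start of tick 10) = 3/1

t=0: vr[B=0 H=0] → run B
t=1: vr[B=1 H=0] → run H
t=2: vr[B=1 H=1024/3121] → run H
t=3: vr[B=1 H=2048/3121] → run H
t=4: vr[B=1 H=3072/3121] → run H
t=5: vr[B=1 H=4096/3121] → run B
t=6: vr[B=2 H=4096/3121] → run H
t=7: vr[B=2 H=5120/3121] → run H
t=8: vr[B=2 H=6144/3121] → run H
t=9: vr[B=2] → run B
t=10: vr[B=3] → run B
t=11: vr[B=4] → run B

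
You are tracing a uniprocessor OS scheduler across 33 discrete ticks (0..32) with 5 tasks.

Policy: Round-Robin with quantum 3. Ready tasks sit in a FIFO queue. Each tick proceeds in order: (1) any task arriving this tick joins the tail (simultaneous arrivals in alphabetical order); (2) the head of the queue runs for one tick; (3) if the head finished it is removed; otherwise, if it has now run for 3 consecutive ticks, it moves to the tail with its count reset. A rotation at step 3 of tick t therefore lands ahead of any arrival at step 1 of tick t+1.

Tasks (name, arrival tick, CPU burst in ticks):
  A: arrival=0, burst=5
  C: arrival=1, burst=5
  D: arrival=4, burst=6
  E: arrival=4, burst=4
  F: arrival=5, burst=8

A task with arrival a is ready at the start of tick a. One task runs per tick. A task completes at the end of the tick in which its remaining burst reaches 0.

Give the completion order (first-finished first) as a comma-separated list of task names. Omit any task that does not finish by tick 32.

t=0: queue=[A] q_used=0 → run A
t=1: queue=[A,C] q_used=1 → run A
t=2: queue=[A,C] q_used=2 → run A
t=3: queue=[C,A] q_used=0 → run C
t=4: queue=[C,A,D,E] q_used=1 → run C
t=5: queue=[C,A,D,E,F] q_used=2 → run C
t=6: queue=[A,D,E,F,C] q_used=0 → run A
t=7: queue=[A,D,E,F,C] q_used=1 → run A
t=8: queue=[D,E,F,C] q_used=0 → run D
t=9: queue=[D,E,F,C] q_used=1 → run D
t=10: queue=[D,E,F,C] q_used=2 → run D
t=11: queue=[E,F,C,D] q_used=0 → run E
t=12: queue=[E,F,C,D] q_used=1 → run E
t=13: queue=[E,F,C,D] q_used=2 → run E
t=14: queue=[F,C,D,E] q_used=0 → run F
t=15: queue=[F,C,D,E] q_used=1 → run F
t=16: queue=[F,C,D,E] q_used=2 → run F
t=17: queue=[C,D,E,F] q_used=0 → run C
t=18: queue=[C,D,E,F] q_used=1 → run C
t=19: queue=[D,E,F] q_used=0 → run D
t=20: queue=[D,E,F] q_used=1 → run D
t=21: queue=[D,E,F] q_used=2 → run D
t=22: queue=[E,F] q_used=0 → run E
t=23: queue=[F] q_used=0 → run F
t=24: queue=[F] q_used=1 → run F
t=25: queue=[F] q_used=2 → run F
t=26: queue=[F] q_used=0 → run F
t=27: queue=[F] q_used=1 → run F
t=28: (idle)
t=29: (idle)
t=30: (idle)
t=31: (idle)
t=32: (idle)

completion order = A, C, D, E, F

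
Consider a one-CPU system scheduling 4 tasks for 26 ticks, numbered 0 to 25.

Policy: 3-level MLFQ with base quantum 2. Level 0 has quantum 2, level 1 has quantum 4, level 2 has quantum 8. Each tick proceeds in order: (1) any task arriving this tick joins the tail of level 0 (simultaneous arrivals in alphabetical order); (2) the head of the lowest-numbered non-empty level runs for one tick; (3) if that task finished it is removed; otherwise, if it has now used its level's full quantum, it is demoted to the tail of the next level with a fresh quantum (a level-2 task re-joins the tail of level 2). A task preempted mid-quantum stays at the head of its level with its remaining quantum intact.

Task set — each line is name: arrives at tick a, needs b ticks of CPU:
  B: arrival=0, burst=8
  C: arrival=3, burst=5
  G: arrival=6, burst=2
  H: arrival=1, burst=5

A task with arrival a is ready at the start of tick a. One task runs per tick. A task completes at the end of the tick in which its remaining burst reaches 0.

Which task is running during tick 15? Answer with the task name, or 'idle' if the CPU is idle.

t=0: L0/L1/L2 = B/-/- → run B
t=1: L0/L1/L2 = BH/-/- → run B
t=2: L0/L1/L2 = H/B/- → run H
t=3: L0/L1/L2 = HC/B/- → run H
t=4: L0/L1/L2 = C/BH/- → run C
t=5: L0/L1/L2 = C/BH/- → run C
t=6: L0/L1/L2 = G/BHC/- → run G
t=7: L0/L1/L2 = G/BHC/- → run G
t=8: L0/L1/L2 = -/BHC/- → run B
t=9: L0/L1/L2 = -/BHC/- → run B
t=10: L0/L1/L2 = -/BHC/- → run B
t=11: L0/L1/L2 = -/BHC/- → run B
t=12: L0/L1/L2 = -/HC/B → run H
t=13: L0/L1/L2 = -/HC/B → run H
t=14: L0/L1/L2 = -/HC/B → run H
t=15: L0/L1/L2 = -/C/B → run C
t=16: L0/L1/L2 = -/C/B → run C
t=17: L0/L1/L2 = -/C/B → run C
t=18: L0/L1/L2 = -/-/B → run B
t=19: L0/L1/L2 = -/-/B → run B
t=20: (idle)
t=21: (idle)
t=22: (idle)
t=23: (idle)
t=24: (idle)
t=25: (idle)

running at tick 15 = C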